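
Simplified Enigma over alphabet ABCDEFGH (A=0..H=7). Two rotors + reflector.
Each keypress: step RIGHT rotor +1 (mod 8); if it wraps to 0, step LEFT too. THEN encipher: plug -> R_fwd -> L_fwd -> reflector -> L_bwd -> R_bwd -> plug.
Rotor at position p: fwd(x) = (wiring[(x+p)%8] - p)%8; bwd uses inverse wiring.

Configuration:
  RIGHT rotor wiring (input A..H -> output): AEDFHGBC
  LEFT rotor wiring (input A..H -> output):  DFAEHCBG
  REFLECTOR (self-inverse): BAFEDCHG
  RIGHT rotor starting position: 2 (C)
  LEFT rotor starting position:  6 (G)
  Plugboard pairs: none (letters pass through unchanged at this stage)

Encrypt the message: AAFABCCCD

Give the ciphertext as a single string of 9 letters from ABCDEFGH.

Answer: BCAEEDHBG

Derivation:
Char 1 ('A'): step: R->3, L=6; A->plug->A->R->C->L->F->refl->C->L'->E->R'->B->plug->B
Char 2 ('A'): step: R->4, L=6; A->plug->A->R->D->L->H->refl->G->L'->F->R'->C->plug->C
Char 3 ('F'): step: R->5, L=6; F->plug->F->R->G->L->B->refl->A->L'->B->R'->A->plug->A
Char 4 ('A'): step: R->6, L=6; A->plug->A->R->D->L->H->refl->G->L'->F->R'->E->plug->E
Char 5 ('B'): step: R->7, L=6; B->plug->B->R->B->L->A->refl->B->L'->G->R'->E->plug->E
Char 6 ('C'): step: R->0, L->7 (L advanced); C->plug->C->R->D->L->B->refl->A->L'->F->R'->D->plug->D
Char 7 ('C'): step: R->1, L=7; C->plug->C->R->E->L->F->refl->C->L'->H->R'->H->plug->H
Char 8 ('C'): step: R->2, L=7; C->plug->C->R->F->L->A->refl->B->L'->D->R'->B->plug->B
Char 9 ('D'): step: R->3, L=7; D->plug->D->R->G->L->D->refl->E->L'->B->R'->G->plug->G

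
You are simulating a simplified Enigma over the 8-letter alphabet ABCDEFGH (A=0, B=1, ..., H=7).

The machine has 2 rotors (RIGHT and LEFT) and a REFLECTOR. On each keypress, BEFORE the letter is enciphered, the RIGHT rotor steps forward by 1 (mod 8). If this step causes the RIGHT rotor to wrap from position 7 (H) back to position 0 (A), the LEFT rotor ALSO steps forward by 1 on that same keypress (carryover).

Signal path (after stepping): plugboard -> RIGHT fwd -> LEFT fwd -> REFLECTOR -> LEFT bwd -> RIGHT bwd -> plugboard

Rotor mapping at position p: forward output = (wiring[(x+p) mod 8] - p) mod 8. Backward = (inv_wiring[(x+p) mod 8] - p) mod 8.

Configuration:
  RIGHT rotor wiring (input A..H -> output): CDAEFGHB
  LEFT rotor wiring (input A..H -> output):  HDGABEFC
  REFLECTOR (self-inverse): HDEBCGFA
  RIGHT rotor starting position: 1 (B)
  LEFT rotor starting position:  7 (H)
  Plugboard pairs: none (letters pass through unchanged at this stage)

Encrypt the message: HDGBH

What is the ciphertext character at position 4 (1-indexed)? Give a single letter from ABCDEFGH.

Char 1 ('H'): step: R->2, L=7; H->plug->H->R->B->L->A->refl->H->L'->D->R'->C->plug->C
Char 2 ('D'): step: R->3, L=7; D->plug->D->R->E->L->B->refl->D->L'->A->R'->G->plug->G
Char 3 ('G'): step: R->4, L=7; G->plug->G->R->E->L->B->refl->D->L'->A->R'->H->plug->H
Char 4 ('B'): step: R->5, L=7; B->plug->B->R->C->L->E->refl->C->L'->F->R'->D->plug->D

D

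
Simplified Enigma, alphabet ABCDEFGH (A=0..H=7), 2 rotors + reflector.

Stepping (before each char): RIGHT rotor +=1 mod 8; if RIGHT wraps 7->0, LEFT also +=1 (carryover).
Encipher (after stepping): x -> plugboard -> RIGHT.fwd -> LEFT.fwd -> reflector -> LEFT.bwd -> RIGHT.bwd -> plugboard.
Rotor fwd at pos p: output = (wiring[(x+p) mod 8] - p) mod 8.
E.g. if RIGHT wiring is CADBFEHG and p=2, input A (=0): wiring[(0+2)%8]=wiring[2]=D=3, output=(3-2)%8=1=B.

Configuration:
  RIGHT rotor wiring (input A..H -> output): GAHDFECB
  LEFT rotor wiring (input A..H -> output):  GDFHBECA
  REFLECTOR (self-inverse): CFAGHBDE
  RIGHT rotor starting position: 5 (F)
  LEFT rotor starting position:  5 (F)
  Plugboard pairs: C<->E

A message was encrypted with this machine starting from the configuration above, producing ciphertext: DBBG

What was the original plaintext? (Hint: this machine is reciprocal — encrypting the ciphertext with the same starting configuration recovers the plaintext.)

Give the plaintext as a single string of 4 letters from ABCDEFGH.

Answer: ADFD

Derivation:
Char 1 ('D'): step: R->6, L=5; D->plug->D->R->C->L->D->refl->G->L'->E->R'->A->plug->A
Char 2 ('B'): step: R->7, L=5; B->plug->B->R->H->L->E->refl->H->L'->A->R'->D->plug->D
Char 3 ('B'): step: R->0, L->6 (L advanced); B->plug->B->R->A->L->E->refl->H->L'->E->R'->F->plug->F
Char 4 ('G'): step: R->1, L=6; G->plug->G->R->A->L->E->refl->H->L'->E->R'->D->plug->D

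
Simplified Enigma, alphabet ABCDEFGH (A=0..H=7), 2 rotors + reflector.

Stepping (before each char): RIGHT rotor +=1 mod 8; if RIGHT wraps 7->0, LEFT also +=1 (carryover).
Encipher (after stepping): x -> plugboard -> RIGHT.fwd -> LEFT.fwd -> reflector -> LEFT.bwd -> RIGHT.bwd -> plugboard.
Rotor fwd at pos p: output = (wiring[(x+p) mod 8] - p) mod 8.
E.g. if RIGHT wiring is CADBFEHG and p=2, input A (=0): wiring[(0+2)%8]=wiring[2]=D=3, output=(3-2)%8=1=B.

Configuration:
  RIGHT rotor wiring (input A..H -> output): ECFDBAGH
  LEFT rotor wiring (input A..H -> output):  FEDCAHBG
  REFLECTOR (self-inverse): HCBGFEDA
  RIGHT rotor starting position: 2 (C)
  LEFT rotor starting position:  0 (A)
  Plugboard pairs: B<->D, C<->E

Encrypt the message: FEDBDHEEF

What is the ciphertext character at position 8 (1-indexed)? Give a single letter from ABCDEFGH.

Char 1 ('F'): step: R->3, L=0; F->plug->F->R->B->L->E->refl->F->L'->A->R'->A->plug->A
Char 2 ('E'): step: R->4, L=0; E->plug->C->R->C->L->D->refl->G->L'->H->R'->H->plug->H
Char 3 ('D'): step: R->5, L=0; D->plug->B->R->B->L->E->refl->F->L'->A->R'->F->plug->F
Char 4 ('B'): step: R->6, L=0; B->plug->D->R->E->L->A->refl->H->L'->F->R'->F->plug->F
Char 5 ('D'): step: R->7, L=0; D->plug->B->R->F->L->H->refl->A->L'->E->R'->E->plug->C
Char 6 ('H'): step: R->0, L->1 (L advanced); H->plug->H->R->H->L->E->refl->F->L'->G->R'->G->plug->G
Char 7 ('E'): step: R->1, L=1; E->plug->C->R->C->L->B->refl->C->L'->B->R'->A->plug->A
Char 8 ('E'): step: R->2, L=1; E->plug->C->R->H->L->E->refl->F->L'->G->R'->D->plug->B

B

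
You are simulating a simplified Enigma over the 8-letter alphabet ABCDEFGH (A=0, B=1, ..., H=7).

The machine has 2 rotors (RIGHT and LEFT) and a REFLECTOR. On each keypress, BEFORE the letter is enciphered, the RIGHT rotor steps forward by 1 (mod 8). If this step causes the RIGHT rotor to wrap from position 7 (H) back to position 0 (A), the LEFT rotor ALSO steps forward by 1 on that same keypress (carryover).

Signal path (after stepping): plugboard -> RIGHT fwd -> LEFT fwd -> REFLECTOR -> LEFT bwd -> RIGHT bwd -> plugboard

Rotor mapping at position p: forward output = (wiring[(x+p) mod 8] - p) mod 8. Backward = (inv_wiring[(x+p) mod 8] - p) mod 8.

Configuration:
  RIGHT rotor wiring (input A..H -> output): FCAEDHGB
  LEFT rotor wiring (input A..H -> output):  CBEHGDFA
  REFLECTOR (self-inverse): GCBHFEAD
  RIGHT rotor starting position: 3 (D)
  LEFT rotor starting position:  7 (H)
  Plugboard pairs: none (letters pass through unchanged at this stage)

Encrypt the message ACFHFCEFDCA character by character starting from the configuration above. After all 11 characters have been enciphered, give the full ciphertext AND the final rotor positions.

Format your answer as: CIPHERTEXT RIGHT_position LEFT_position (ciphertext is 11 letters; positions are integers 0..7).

Char 1 ('A'): step: R->4, L=7; A->plug->A->R->H->L->G->refl->A->L'->E->R'->G->plug->G
Char 2 ('C'): step: R->5, L=7; C->plug->C->R->E->L->A->refl->G->L'->H->R'->G->plug->G
Char 3 ('F'): step: R->6, L=7; F->plug->F->R->G->L->E->refl->F->L'->D->R'->B->plug->B
Char 4 ('H'): step: R->7, L=7; H->plug->H->R->H->L->G->refl->A->L'->E->R'->F->plug->F
Char 5 ('F'): step: R->0, L->0 (L advanced); F->plug->F->R->H->L->A->refl->G->L'->E->R'->D->plug->D
Char 6 ('C'): step: R->1, L=0; C->plug->C->R->D->L->H->refl->D->L'->F->R'->F->plug->F
Char 7 ('E'): step: R->2, L=0; E->plug->E->R->E->L->G->refl->A->L'->H->R'->F->plug->F
Char 8 ('F'): step: R->3, L=0; F->plug->F->R->C->L->E->refl->F->L'->G->R'->E->plug->E
Char 9 ('D'): step: R->4, L=0; D->plug->D->R->F->L->D->refl->H->L'->D->R'->B->plug->B
Char 10 ('C'): step: R->5, L=0; C->plug->C->R->E->L->G->refl->A->L'->H->R'->G->plug->G
Char 11 ('A'): step: R->6, L=0; A->plug->A->R->A->L->C->refl->B->L'->B->R'->H->plug->H
Final: ciphertext=GGBFDFFEBGH, RIGHT=6, LEFT=0

Answer: GGBFDFFEBGH 6 0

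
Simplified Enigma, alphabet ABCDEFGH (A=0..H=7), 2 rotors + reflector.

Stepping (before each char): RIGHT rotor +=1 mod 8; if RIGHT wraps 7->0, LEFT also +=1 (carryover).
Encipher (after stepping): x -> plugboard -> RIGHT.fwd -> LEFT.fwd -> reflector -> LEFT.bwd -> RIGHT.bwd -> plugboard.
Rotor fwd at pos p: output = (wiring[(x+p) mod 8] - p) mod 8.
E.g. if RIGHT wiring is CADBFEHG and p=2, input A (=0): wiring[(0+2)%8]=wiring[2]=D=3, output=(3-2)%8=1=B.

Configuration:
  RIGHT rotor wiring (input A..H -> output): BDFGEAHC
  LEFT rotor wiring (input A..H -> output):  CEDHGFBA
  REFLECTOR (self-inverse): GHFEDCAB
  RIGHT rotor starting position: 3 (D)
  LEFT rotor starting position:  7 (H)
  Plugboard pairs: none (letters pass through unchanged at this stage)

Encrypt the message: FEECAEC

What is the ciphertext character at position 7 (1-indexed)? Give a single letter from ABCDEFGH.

Char 1 ('F'): step: R->4, L=7; F->plug->F->R->H->L->C->refl->F->L'->C->R'->H->plug->H
Char 2 ('E'): step: R->5, L=7; E->plug->E->R->G->L->G->refl->A->L'->E->R'->D->plug->D
Char 3 ('E'): step: R->6, L=7; E->plug->E->R->H->L->C->refl->F->L'->C->R'->H->plug->H
Char 4 ('C'): step: R->7, L=7; C->plug->C->R->E->L->A->refl->G->L'->G->R'->D->plug->D
Char 5 ('A'): step: R->0, L->0 (L advanced); A->plug->A->R->B->L->E->refl->D->L'->C->R'->H->plug->H
Char 6 ('E'): step: R->1, L=0; E->plug->E->R->H->L->A->refl->G->L'->E->R'->B->plug->B
Char 7 ('C'): step: R->2, L=0; C->plug->C->R->C->L->D->refl->E->L'->B->R'->H->plug->H

H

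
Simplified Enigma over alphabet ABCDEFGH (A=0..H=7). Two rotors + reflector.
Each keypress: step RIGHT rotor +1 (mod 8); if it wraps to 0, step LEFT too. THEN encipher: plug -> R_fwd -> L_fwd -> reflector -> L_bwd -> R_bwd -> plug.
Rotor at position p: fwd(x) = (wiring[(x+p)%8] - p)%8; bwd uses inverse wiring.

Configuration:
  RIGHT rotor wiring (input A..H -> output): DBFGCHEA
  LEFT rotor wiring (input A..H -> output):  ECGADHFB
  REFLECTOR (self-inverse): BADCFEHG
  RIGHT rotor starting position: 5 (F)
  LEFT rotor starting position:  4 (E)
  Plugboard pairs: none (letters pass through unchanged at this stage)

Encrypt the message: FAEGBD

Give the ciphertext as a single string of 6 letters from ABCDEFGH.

Char 1 ('F'): step: R->6, L=4; F->plug->F->R->A->L->H->refl->G->L'->F->R'->C->plug->C
Char 2 ('A'): step: R->7, L=4; A->plug->A->R->B->L->D->refl->C->L'->G->R'->D->plug->D
Char 3 ('E'): step: R->0, L->5 (L advanced); E->plug->E->R->C->L->E->refl->F->L'->E->R'->G->plug->G
Char 4 ('G'): step: R->1, L=5; G->plug->G->R->H->L->G->refl->H->L'->D->R'->F->plug->F
Char 5 ('B'): step: R->2, L=5; B->plug->B->R->E->L->F->refl->E->L'->C->R'->E->plug->E
Char 6 ('D'): step: R->3, L=5; D->plug->D->R->B->L->A->refl->B->L'->F->R'->E->plug->E

Answer: CDGFEE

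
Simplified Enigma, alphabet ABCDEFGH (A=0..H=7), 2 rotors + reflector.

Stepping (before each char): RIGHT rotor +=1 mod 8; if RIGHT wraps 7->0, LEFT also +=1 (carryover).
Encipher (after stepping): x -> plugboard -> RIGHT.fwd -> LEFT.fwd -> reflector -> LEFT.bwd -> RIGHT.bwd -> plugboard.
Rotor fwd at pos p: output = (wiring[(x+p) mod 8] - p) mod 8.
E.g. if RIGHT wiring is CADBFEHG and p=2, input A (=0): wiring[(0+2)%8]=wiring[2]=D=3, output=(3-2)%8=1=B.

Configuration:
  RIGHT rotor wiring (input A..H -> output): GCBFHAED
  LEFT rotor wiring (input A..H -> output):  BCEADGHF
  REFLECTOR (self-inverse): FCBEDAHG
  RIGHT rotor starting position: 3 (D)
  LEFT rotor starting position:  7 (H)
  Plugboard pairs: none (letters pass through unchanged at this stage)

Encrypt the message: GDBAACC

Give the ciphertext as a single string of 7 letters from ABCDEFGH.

Answer: EFHGDGD

Derivation:
Char 1 ('G'): step: R->4, L=7; G->plug->G->R->F->L->E->refl->D->L'->C->R'->E->plug->E
Char 2 ('D'): step: R->5, L=7; D->plug->D->R->B->L->C->refl->B->L'->E->R'->F->plug->F
Char 3 ('B'): step: R->6, L=7; B->plug->B->R->F->L->E->refl->D->L'->C->R'->H->plug->H
Char 4 ('A'): step: R->7, L=7; A->plug->A->R->E->L->B->refl->C->L'->B->R'->G->plug->G
Char 5 ('A'): step: R->0, L->0 (L advanced); A->plug->A->R->G->L->H->refl->G->L'->F->R'->D->plug->D
Char 6 ('C'): step: R->1, L=0; C->plug->C->R->E->L->D->refl->E->L'->C->R'->G->plug->G
Char 7 ('C'): step: R->2, L=0; C->plug->C->R->F->L->G->refl->H->L'->G->R'->D->plug->D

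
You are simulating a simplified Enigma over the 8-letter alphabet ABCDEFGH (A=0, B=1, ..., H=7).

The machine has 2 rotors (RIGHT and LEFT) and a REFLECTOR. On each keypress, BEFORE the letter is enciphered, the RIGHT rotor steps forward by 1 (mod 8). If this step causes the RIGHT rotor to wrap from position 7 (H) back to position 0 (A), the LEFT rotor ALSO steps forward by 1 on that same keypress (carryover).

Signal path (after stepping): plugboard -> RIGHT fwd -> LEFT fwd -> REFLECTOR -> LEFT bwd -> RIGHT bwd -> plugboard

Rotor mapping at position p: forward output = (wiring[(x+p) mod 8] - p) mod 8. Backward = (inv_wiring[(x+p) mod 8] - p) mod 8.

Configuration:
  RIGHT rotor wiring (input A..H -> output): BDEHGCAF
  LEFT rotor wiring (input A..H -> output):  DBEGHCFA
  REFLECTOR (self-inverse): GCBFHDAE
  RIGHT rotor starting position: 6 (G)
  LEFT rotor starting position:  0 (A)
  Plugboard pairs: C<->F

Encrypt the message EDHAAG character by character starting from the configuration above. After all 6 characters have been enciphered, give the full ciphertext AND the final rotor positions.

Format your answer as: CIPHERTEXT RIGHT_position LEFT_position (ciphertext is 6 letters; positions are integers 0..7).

Answer: AFBHFH 4 1

Derivation:
Char 1 ('E'): step: R->7, L=0; E->plug->E->R->A->L->D->refl->F->L'->G->R'->A->plug->A
Char 2 ('D'): step: R->0, L->1 (L advanced); D->plug->D->R->H->L->C->refl->B->L'->E->R'->C->plug->F
Char 3 ('H'): step: R->1, L=1; H->plug->H->R->A->L->A->refl->G->L'->D->R'->B->plug->B
Char 4 ('A'): step: R->2, L=1; A->plug->A->R->C->L->F->refl->D->L'->B->R'->H->plug->H
Char 5 ('A'): step: R->3, L=1; A->plug->A->R->E->L->B->refl->C->L'->H->R'->C->plug->F
Char 6 ('G'): step: R->4, L=1; G->plug->G->R->A->L->A->refl->G->L'->D->R'->H->plug->H
Final: ciphertext=AFBHFH, RIGHT=4, LEFT=1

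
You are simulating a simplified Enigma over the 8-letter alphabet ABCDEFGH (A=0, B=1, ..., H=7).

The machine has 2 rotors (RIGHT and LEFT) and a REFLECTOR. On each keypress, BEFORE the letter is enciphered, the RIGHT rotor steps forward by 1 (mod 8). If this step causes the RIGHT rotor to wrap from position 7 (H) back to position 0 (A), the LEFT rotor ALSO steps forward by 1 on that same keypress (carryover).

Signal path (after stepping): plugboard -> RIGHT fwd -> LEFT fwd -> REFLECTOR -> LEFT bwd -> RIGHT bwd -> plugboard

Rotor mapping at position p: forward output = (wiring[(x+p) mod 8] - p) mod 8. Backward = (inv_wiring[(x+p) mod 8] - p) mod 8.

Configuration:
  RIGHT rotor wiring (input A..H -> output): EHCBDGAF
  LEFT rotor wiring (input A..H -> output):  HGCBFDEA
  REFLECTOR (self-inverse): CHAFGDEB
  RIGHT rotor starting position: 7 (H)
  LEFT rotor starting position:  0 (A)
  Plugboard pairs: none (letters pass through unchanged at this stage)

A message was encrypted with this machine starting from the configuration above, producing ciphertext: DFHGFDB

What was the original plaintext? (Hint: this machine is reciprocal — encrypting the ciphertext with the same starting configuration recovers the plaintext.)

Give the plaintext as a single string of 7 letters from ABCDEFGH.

Char 1 ('D'): step: R->0, L->1 (L advanced); D->plug->D->R->B->L->B->refl->H->L'->G->R'->F->plug->F
Char 2 ('F'): step: R->1, L=1; F->plug->F->R->H->L->G->refl->E->L'->D->R'->H->plug->H
Char 3 ('H'): step: R->2, L=1; H->plug->H->R->F->L->D->refl->F->L'->A->R'->A->plug->A
Char 4 ('G'): step: R->3, L=1; G->plug->G->R->E->L->C->refl->A->L'->C->R'->E->plug->E
Char 5 ('F'): step: R->4, L=1; F->plug->F->R->D->L->E->refl->G->L'->H->R'->A->plug->A
Char 6 ('D'): step: R->5, L=1; D->plug->D->R->H->L->G->refl->E->L'->D->R'->B->plug->B
Char 7 ('B'): step: R->6, L=1; B->plug->B->R->H->L->G->refl->E->L'->D->R'->F->plug->F

Answer: FHAEABF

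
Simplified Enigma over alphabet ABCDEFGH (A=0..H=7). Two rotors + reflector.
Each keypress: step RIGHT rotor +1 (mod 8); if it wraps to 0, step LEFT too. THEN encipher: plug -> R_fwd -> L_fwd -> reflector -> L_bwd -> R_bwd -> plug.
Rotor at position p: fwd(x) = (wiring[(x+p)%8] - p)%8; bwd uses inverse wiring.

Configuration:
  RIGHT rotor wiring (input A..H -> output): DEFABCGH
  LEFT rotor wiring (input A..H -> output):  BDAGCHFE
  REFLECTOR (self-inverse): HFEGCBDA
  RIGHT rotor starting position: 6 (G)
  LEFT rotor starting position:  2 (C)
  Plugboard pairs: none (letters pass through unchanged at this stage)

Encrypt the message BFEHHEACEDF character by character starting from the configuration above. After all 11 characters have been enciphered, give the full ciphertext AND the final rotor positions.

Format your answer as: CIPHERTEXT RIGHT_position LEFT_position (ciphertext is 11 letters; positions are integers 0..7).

Char 1 ('B'): step: R->7, L=2; B->plug->B->R->E->L->D->refl->G->L'->A->R'->A->plug->A
Char 2 ('F'): step: R->0, L->3 (L advanced); F->plug->F->R->C->L->E->refl->C->L'->D->R'->A->plug->A
Char 3 ('E'): step: R->1, L=3; E->plug->E->R->B->L->H->refl->A->L'->G->R'->G->plug->G
Char 4 ('H'): step: R->2, L=3; H->plug->H->R->C->L->E->refl->C->L'->D->R'->A->plug->A
Char 5 ('H'): step: R->3, L=3; H->plug->H->R->C->L->E->refl->C->L'->D->R'->D->plug->D
Char 6 ('E'): step: R->4, L=3; E->plug->E->R->H->L->F->refl->B->L'->E->R'->H->plug->H
Char 7 ('A'): step: R->5, L=3; A->plug->A->R->F->L->G->refl->D->L'->A->R'->F->plug->F
Char 8 ('C'): step: R->6, L=3; C->plug->C->R->F->L->G->refl->D->L'->A->R'->A->plug->A
Char 9 ('E'): step: R->7, L=3; E->plug->E->R->B->L->H->refl->A->L'->G->R'->D->plug->D
Char 10 ('D'): step: R->0, L->4 (L advanced); D->plug->D->R->A->L->G->refl->D->L'->B->R'->E->plug->E
Char 11 ('F'): step: R->1, L=4; F->plug->F->R->F->L->H->refl->A->L'->D->R'->A->plug->A
Final: ciphertext=AAGADHFADEA, RIGHT=1, LEFT=4

Answer: AAGADHFADEA 1 4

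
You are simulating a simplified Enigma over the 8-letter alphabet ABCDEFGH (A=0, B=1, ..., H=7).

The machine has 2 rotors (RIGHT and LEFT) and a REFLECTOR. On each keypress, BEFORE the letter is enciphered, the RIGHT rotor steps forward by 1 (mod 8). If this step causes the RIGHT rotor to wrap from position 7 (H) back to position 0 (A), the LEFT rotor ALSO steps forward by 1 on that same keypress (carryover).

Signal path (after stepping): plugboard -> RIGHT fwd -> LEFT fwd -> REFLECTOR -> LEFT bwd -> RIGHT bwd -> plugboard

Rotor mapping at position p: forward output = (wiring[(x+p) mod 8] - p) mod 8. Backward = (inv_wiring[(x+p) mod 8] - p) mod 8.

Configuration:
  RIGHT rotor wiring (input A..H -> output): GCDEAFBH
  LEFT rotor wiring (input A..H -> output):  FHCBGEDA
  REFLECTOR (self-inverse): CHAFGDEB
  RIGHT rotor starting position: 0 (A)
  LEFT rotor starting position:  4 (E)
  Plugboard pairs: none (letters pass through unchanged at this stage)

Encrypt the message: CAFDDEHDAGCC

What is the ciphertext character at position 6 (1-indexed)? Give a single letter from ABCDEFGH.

Char 1 ('C'): step: R->1, L=4; C->plug->C->R->D->L->E->refl->G->L'->G->R'->G->plug->G
Char 2 ('A'): step: R->2, L=4; A->plug->A->R->B->L->A->refl->C->L'->A->R'->H->plug->H
Char 3 ('F'): step: R->3, L=4; F->plug->F->R->D->L->E->refl->G->L'->G->R'->D->plug->D
Char 4 ('D'): step: R->4, L=4; D->plug->D->R->D->L->E->refl->G->L'->G->R'->F->plug->F
Char 5 ('D'): step: R->5, L=4; D->plug->D->R->B->L->A->refl->C->L'->A->R'->A->plug->A
Char 6 ('E'): step: R->6, L=4; E->plug->E->R->F->L->D->refl->F->L'->H->R'->H->plug->H

H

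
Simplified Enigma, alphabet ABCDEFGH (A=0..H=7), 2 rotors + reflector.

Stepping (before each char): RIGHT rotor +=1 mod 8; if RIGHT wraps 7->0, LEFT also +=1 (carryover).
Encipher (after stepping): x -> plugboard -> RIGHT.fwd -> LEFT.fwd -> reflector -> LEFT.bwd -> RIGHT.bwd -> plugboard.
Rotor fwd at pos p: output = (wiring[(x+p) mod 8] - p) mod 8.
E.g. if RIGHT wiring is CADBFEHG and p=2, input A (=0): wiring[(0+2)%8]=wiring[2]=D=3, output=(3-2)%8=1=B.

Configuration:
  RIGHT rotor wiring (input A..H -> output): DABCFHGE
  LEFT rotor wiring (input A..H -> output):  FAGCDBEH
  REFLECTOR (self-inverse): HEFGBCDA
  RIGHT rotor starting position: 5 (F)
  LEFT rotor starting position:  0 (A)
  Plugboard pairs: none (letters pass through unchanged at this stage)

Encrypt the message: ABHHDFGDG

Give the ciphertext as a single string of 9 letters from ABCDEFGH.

Char 1 ('A'): step: R->6, L=0; A->plug->A->R->A->L->F->refl->C->L'->D->R'->E->plug->E
Char 2 ('B'): step: R->7, L=0; B->plug->B->R->E->L->D->refl->G->L'->C->R'->D->plug->D
Char 3 ('H'): step: R->0, L->1 (L advanced); H->plug->H->R->E->L->A->refl->H->L'->A->R'->B->plug->B
Char 4 ('H'): step: R->1, L=1; H->plug->H->R->C->L->B->refl->E->L'->H->R'->A->plug->A
Char 5 ('D'): step: R->2, L=1; D->plug->D->R->F->L->D->refl->G->L'->G->R'->H->plug->H
Char 6 ('F'): step: R->3, L=1; F->plug->F->R->A->L->H->refl->A->L'->E->R'->C->plug->C
Char 7 ('G'): step: R->4, L=1; G->plug->G->R->F->L->D->refl->G->L'->G->R'->H->plug->H
Char 8 ('D'): step: R->5, L=1; D->plug->D->R->G->L->G->refl->D->L'->F->R'->G->plug->G
Char 9 ('G'): step: R->6, L=1; G->plug->G->R->H->L->E->refl->B->L'->C->R'->D->plug->D

Answer: EDBAHCHGD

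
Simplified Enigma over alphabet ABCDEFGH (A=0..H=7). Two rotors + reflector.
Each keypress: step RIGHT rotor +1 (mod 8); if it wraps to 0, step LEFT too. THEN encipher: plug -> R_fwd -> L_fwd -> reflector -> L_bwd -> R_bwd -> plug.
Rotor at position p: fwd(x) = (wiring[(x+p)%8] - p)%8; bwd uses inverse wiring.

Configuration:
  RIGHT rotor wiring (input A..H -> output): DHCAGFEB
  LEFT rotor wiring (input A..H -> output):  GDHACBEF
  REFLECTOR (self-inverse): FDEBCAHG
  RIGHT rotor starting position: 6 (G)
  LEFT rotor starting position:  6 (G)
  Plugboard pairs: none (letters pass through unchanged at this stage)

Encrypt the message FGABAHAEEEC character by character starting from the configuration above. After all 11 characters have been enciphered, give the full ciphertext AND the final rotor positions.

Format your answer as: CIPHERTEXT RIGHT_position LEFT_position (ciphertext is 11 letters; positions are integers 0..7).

Char 1 ('F'): step: R->7, L=6; F->plug->F->R->H->L->D->refl->B->L'->E->R'->B->plug->B
Char 2 ('G'): step: R->0, L->7 (L advanced); G->plug->G->R->E->L->B->refl->D->L'->F->R'->F->plug->F
Char 3 ('A'): step: R->1, L=7; A->plug->A->R->G->L->C->refl->E->L'->C->R'->H->plug->H
Char 4 ('B'): step: R->2, L=7; B->plug->B->R->G->L->C->refl->E->L'->C->R'->E->plug->E
Char 5 ('A'): step: R->3, L=7; A->plug->A->R->F->L->D->refl->B->L'->E->R'->G->plug->G
Char 6 ('H'): step: R->4, L=7; H->plug->H->R->E->L->B->refl->D->L'->F->R'->D->plug->D
Char 7 ('A'): step: R->5, L=7; A->plug->A->R->A->L->G->refl->H->L'->B->R'->H->plug->H
Char 8 ('E'): step: R->6, L=7; E->plug->E->R->E->L->B->refl->D->L'->F->R'->C->plug->C
Char 9 ('E'): step: R->7, L=7; E->plug->E->R->B->L->H->refl->G->L'->A->R'->C->plug->C
Char 10 ('E'): step: R->0, L->0 (L advanced); E->plug->E->R->G->L->E->refl->C->L'->E->R'->G->plug->G
Char 11 ('C'): step: R->1, L=0; C->plug->C->R->H->L->F->refl->A->L'->D->R'->F->plug->F
Final: ciphertext=BFHEGDHCCGF, RIGHT=1, LEFT=0

Answer: BFHEGDHCCGF 1 0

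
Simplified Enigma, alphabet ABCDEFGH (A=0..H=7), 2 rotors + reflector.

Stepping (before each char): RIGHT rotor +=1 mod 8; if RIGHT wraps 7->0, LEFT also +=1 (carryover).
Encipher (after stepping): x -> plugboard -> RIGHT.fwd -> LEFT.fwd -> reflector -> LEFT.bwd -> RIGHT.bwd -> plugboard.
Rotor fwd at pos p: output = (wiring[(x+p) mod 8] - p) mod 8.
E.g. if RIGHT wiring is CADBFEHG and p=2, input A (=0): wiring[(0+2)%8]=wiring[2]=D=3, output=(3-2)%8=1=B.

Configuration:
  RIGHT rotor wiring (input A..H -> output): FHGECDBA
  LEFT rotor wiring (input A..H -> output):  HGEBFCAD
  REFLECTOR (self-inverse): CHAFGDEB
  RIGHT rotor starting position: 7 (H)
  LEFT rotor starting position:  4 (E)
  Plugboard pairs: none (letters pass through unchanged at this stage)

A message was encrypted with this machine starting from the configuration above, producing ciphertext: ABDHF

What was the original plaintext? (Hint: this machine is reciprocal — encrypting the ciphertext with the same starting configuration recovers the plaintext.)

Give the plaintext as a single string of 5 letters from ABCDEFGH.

Answer: DHCBB

Derivation:
Char 1 ('A'): step: R->0, L->5 (L advanced); A->plug->A->R->F->L->H->refl->B->L'->E->R'->D->plug->D
Char 2 ('B'): step: R->1, L=5; B->plug->B->R->F->L->H->refl->B->L'->E->R'->H->plug->H
Char 3 ('D'): step: R->2, L=5; D->plug->D->R->B->L->D->refl->F->L'->A->R'->C->plug->C
Char 4 ('H'): step: R->3, L=5; H->plug->H->R->D->L->C->refl->A->L'->H->R'->B->plug->B
Char 5 ('F'): step: R->4, L=5; F->plug->F->R->D->L->C->refl->A->L'->H->R'->B->plug->B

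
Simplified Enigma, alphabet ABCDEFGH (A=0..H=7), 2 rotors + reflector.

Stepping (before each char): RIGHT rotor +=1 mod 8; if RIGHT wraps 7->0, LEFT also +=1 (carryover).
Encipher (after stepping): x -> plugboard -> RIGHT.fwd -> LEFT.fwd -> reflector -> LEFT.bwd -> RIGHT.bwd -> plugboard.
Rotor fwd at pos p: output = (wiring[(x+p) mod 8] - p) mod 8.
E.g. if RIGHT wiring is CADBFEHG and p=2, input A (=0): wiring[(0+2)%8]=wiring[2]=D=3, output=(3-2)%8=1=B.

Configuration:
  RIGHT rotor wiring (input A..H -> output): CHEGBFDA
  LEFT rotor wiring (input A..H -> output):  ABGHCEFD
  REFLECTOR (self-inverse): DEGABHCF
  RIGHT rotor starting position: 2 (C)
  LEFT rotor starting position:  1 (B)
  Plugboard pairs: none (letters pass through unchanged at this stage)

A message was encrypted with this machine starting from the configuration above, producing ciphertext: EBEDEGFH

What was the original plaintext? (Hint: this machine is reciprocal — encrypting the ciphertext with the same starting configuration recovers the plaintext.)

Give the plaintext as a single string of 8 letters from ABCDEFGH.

Answer: ACBHADEG

Derivation:
Char 1 ('E'): step: R->3, L=1; E->plug->E->R->F->L->E->refl->B->L'->D->R'->A->plug->A
Char 2 ('B'): step: R->4, L=1; B->plug->B->R->B->L->F->refl->H->L'->H->R'->C->plug->C
Char 3 ('E'): step: R->5, L=1; E->plug->E->R->C->L->G->refl->C->L'->G->R'->B->plug->B
Char 4 ('D'): step: R->6, L=1; D->plug->D->R->B->L->F->refl->H->L'->H->R'->H->plug->H
Char 5 ('E'): step: R->7, L=1; E->plug->E->R->H->L->H->refl->F->L'->B->R'->A->plug->A
Char 6 ('G'): step: R->0, L->2 (L advanced); G->plug->G->R->D->L->C->refl->G->L'->G->R'->D->plug->D
Char 7 ('F'): step: R->1, L=2; F->plug->F->R->C->L->A->refl->D->L'->E->R'->E->plug->E
Char 8 ('H'): step: R->2, L=2; H->plug->H->R->F->L->B->refl->E->L'->A->R'->G->plug->G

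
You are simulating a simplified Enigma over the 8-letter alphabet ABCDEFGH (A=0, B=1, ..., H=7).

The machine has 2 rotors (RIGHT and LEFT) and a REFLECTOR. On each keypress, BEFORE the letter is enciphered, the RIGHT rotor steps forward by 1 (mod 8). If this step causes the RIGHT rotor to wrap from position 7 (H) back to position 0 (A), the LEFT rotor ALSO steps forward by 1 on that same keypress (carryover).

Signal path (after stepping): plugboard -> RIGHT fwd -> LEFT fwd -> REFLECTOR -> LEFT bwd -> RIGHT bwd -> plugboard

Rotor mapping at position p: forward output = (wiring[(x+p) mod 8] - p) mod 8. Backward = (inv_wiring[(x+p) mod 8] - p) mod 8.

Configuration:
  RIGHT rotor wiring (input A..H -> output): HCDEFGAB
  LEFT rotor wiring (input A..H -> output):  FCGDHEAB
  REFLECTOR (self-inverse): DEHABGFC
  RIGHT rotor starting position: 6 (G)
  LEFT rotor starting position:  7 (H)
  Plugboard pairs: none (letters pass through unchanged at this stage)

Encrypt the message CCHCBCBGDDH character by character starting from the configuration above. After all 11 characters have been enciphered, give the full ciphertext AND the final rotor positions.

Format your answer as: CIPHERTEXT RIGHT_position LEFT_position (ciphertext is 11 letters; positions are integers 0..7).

Answer: BFCEHAFEHFD 1 1

Derivation:
Char 1 ('C'): step: R->7, L=7; C->plug->C->R->D->L->H->refl->C->L'->A->R'->B->plug->B
Char 2 ('C'): step: R->0, L->0 (L advanced); C->plug->C->R->D->L->D->refl->A->L'->G->R'->F->plug->F
Char 3 ('H'): step: R->1, L=0; H->plug->H->R->G->L->A->refl->D->L'->D->R'->C->plug->C
Char 4 ('C'): step: R->2, L=0; C->plug->C->R->D->L->D->refl->A->L'->G->R'->E->plug->E
Char 5 ('B'): step: R->3, L=0; B->plug->B->R->C->L->G->refl->F->L'->A->R'->H->plug->H
Char 6 ('C'): step: R->4, L=0; C->plug->C->R->E->L->H->refl->C->L'->B->R'->A->plug->A
Char 7 ('B'): step: R->5, L=0; B->plug->B->R->D->L->D->refl->A->L'->G->R'->F->plug->F
Char 8 ('G'): step: R->6, L=0; G->plug->G->R->H->L->B->refl->E->L'->F->R'->E->plug->E
Char 9 ('D'): step: R->7, L=0; D->plug->D->R->E->L->H->refl->C->L'->B->R'->H->plug->H
Char 10 ('D'): step: R->0, L->1 (L advanced); D->plug->D->R->E->L->D->refl->A->L'->G->R'->F->plug->F
Char 11 ('H'): step: R->1, L=1; H->plug->H->R->G->L->A->refl->D->L'->E->R'->D->plug->D
Final: ciphertext=BFCEHAFEHFD, RIGHT=1, LEFT=1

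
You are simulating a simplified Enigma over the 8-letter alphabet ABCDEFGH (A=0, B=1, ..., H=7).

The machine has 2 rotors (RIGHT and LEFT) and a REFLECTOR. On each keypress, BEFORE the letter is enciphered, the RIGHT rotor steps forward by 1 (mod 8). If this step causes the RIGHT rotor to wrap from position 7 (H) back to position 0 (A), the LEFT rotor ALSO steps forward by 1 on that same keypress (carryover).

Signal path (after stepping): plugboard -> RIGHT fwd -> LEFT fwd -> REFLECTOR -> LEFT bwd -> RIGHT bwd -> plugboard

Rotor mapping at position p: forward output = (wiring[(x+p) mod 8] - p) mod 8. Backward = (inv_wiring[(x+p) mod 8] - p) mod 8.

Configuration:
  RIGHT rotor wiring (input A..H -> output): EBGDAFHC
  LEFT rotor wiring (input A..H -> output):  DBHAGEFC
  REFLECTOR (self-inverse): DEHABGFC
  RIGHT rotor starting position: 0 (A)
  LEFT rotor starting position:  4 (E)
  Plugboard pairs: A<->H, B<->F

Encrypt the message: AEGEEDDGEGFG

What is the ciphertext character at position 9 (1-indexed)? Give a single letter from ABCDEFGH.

Char 1 ('A'): step: R->1, L=4; A->plug->H->R->D->L->G->refl->F->L'->F->R'->B->plug->F
Char 2 ('E'): step: R->2, L=4; E->plug->E->R->F->L->F->refl->G->L'->D->R'->D->plug->D
Char 3 ('G'): step: R->3, L=4; G->plug->G->R->G->L->D->refl->A->L'->B->R'->F->plug->B
Char 4 ('E'): step: R->4, L=4; E->plug->E->R->A->L->C->refl->H->L'->E->R'->A->plug->H
Char 5 ('E'): step: R->5, L=4; E->plug->E->R->E->L->H->refl->C->L'->A->R'->A->plug->H
Char 6 ('D'): step: R->6, L=4; D->plug->D->R->D->L->G->refl->F->L'->F->R'->F->plug->B
Char 7 ('D'): step: R->7, L=4; D->plug->D->R->H->L->E->refl->B->L'->C->R'->C->plug->C
Char 8 ('G'): step: R->0, L->5 (L advanced); G->plug->G->R->H->L->B->refl->E->L'->E->R'->A->plug->H
Char 9 ('E'): step: R->1, L=5; E->plug->E->R->E->L->E->refl->B->L'->H->R'->D->plug->D

D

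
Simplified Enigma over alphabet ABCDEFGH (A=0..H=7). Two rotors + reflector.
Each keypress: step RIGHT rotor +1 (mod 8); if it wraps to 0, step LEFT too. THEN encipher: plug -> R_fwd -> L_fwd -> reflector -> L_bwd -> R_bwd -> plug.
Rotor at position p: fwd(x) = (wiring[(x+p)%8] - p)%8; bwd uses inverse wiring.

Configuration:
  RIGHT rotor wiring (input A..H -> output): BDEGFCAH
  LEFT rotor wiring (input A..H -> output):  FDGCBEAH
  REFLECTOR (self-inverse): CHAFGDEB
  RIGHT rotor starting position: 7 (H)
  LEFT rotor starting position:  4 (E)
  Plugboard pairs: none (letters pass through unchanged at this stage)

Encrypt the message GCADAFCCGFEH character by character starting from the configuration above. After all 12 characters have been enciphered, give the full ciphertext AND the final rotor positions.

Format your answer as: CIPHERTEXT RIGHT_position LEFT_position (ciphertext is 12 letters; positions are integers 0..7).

Char 1 ('G'): step: R->0, L->5 (L advanced); G->plug->G->R->A->L->H->refl->B->L'->F->R'->E->plug->E
Char 2 ('C'): step: R->1, L=5; C->plug->C->R->F->L->B->refl->H->L'->A->R'->H->plug->H
Char 3 ('A'): step: R->2, L=5; A->plug->A->R->C->L->C->refl->A->L'->D->R'->C->plug->C
Char 4 ('D'): step: R->3, L=5; D->plug->D->R->F->L->B->refl->H->L'->A->R'->G->plug->G
Char 5 ('A'): step: R->4, L=5; A->plug->A->R->B->L->D->refl->F->L'->G->R'->B->plug->B
Char 6 ('F'): step: R->5, L=5; F->plug->F->R->H->L->E->refl->G->L'->E->R'->D->plug->D
Char 7 ('C'): step: R->6, L=5; C->plug->C->R->D->L->A->refl->C->L'->C->R'->A->plug->A
Char 8 ('C'): step: R->7, L=5; C->plug->C->R->E->L->G->refl->E->L'->H->R'->E->plug->E
Char 9 ('G'): step: R->0, L->6 (L advanced); G->plug->G->R->A->L->C->refl->A->L'->E->R'->C->plug->C
Char 10 ('F'): step: R->1, L=6; F->plug->F->R->H->L->G->refl->E->L'->F->R'->C->plug->C
Char 11 ('E'): step: R->2, L=6; E->plug->E->R->G->L->D->refl->F->L'->D->R'->C->plug->C
Char 12 ('H'): step: R->3, L=6; H->plug->H->R->B->L->B->refl->H->L'->C->R'->B->plug->B
Final: ciphertext=EHCGBDAECCCB, RIGHT=3, LEFT=6

Answer: EHCGBDAECCCB 3 6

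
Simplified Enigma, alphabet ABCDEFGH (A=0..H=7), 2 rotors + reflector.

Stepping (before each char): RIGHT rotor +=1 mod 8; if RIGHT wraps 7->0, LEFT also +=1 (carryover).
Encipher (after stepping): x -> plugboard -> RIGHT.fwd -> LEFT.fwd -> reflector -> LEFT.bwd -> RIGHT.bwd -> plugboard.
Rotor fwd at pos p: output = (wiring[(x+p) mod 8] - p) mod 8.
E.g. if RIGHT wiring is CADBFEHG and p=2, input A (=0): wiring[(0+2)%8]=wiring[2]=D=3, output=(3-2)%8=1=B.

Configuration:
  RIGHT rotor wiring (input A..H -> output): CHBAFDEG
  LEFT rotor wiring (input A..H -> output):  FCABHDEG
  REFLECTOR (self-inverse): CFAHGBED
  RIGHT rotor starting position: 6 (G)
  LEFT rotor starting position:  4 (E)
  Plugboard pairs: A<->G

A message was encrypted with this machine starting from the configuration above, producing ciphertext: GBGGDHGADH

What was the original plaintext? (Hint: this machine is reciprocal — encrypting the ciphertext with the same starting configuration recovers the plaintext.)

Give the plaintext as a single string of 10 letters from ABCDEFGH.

Answer: AFBCGDHEAB

Derivation:
Char 1 ('G'): step: R->7, L=4; G->plug->A->R->H->L->F->refl->B->L'->E->R'->G->plug->A
Char 2 ('B'): step: R->0, L->5 (L advanced); B->plug->B->R->H->L->C->refl->A->L'->D->R'->F->plug->F
Char 3 ('G'): step: R->1, L=5; G->plug->A->R->G->L->E->refl->G->L'->A->R'->B->plug->B
Char 4 ('G'): step: R->2, L=5; G->plug->A->R->H->L->C->refl->A->L'->D->R'->C->plug->C
Char 5 ('D'): step: R->3, L=5; D->plug->D->R->B->L->H->refl->D->L'->F->R'->A->plug->G
Char 6 ('H'): step: R->4, L=5; H->plug->H->R->E->L->F->refl->B->L'->C->R'->D->plug->D
Char 7 ('G'): step: R->5, L=5; G->plug->A->R->G->L->E->refl->G->L'->A->R'->H->plug->H
Char 8 ('A'): step: R->6, L=5; A->plug->G->R->H->L->C->refl->A->L'->D->R'->E->plug->E
Char 9 ('D'): step: R->7, L=5; D->plug->D->R->C->L->B->refl->F->L'->E->R'->G->plug->A
Char 10 ('H'): step: R->0, L->6 (L advanced); H->plug->H->R->G->L->B->refl->F->L'->H->R'->B->plug->B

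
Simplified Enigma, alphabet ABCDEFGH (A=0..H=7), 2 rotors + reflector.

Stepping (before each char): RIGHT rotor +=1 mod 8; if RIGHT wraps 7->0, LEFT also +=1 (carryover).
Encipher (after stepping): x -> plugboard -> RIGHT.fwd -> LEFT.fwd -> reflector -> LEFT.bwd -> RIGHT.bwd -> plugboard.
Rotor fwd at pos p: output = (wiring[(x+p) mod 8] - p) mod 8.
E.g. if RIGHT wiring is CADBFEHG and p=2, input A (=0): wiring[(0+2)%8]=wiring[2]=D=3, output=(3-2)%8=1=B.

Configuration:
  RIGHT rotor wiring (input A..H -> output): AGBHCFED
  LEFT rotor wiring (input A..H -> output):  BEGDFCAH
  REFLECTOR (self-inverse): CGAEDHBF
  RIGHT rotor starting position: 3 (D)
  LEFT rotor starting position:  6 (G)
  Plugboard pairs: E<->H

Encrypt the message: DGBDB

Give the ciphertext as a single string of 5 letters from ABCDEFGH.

Char 1 ('D'): step: R->4, L=6; D->plug->D->R->H->L->E->refl->D->L'->C->R'->F->plug->F
Char 2 ('G'): step: R->5, L=6; G->plug->G->R->C->L->D->refl->E->L'->H->R'->B->plug->B
Char 3 ('B'): step: R->6, L=6; B->plug->B->R->F->L->F->refl->H->L'->G->R'->A->plug->A
Char 4 ('D'): step: R->7, L=6; D->plug->D->R->C->L->D->refl->E->L'->H->R'->C->plug->C
Char 5 ('B'): step: R->0, L->7 (L advanced); B->plug->B->R->G->L->D->refl->E->L'->E->R'->G->plug->G

Answer: FBACG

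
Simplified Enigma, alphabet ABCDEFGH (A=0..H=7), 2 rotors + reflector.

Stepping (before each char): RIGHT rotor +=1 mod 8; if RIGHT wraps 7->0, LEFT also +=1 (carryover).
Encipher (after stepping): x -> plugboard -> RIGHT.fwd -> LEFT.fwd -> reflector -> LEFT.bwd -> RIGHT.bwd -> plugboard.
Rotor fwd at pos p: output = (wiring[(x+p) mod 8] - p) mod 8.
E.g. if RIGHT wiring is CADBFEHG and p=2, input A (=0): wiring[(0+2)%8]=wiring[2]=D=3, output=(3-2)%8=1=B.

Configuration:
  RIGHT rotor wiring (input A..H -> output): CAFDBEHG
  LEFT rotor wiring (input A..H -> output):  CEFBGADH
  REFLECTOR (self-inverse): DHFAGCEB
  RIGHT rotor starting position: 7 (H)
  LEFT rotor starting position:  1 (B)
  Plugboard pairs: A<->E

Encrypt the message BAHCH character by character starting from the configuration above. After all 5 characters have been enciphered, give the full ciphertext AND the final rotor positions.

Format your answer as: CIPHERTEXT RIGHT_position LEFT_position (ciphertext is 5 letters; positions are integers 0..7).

Answer: HCGDE 4 2

Derivation:
Char 1 ('B'): step: R->0, L->2 (L advanced); B->plug->B->R->A->L->D->refl->A->L'->G->R'->H->plug->H
Char 2 ('A'): step: R->1, L=2; A->plug->E->R->D->L->G->refl->E->L'->C->R'->C->plug->C
Char 3 ('H'): step: R->2, L=2; H->plug->H->R->G->L->A->refl->D->L'->A->R'->G->plug->G
Char 4 ('C'): step: R->3, L=2; C->plug->C->R->B->L->H->refl->B->L'->E->R'->D->plug->D
Char 5 ('H'): step: R->4, L=2; H->plug->H->R->H->L->C->refl->F->L'->F->R'->A->plug->E
Final: ciphertext=HCGDE, RIGHT=4, LEFT=2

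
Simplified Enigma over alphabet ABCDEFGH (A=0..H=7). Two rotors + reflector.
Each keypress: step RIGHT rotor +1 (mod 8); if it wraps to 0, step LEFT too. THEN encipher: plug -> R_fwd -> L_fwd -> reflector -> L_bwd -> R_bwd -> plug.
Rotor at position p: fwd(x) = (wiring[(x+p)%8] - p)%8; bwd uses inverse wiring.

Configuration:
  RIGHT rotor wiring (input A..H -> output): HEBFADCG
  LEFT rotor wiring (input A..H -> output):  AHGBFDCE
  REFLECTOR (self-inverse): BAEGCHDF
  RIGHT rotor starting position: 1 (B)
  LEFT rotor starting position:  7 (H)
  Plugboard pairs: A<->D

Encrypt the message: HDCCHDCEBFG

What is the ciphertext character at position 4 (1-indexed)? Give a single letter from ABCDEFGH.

Char 1 ('H'): step: R->2, L=7; H->plug->H->R->C->L->A->refl->B->L'->B->R'->D->plug->A
Char 2 ('D'): step: R->3, L=7; D->plug->A->R->C->L->A->refl->B->L'->B->R'->G->plug->G
Char 3 ('C'): step: R->4, L=7; C->plug->C->R->G->L->E->refl->C->L'->E->R'->A->plug->D
Char 4 ('C'): step: R->5, L=7; C->plug->C->R->B->L->B->refl->A->L'->C->R'->D->plug->A

A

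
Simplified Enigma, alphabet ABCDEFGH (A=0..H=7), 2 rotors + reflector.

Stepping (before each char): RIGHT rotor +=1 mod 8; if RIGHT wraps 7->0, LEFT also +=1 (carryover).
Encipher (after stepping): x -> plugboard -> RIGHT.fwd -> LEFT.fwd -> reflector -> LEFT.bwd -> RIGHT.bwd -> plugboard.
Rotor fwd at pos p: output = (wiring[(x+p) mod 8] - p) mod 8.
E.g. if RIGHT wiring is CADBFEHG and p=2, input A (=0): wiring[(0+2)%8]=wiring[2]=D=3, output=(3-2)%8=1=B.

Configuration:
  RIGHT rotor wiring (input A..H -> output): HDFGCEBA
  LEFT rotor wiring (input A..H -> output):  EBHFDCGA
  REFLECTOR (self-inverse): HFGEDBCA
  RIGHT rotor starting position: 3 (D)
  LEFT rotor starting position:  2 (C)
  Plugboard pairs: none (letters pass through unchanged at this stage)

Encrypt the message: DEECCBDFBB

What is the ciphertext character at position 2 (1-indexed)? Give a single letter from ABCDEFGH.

Char 1 ('D'): step: R->4, L=2; D->plug->D->R->E->L->E->refl->D->L'->B->R'->G->plug->G
Char 2 ('E'): step: R->5, L=2; E->plug->E->R->G->L->C->refl->G->L'->F->R'->H->plug->H

H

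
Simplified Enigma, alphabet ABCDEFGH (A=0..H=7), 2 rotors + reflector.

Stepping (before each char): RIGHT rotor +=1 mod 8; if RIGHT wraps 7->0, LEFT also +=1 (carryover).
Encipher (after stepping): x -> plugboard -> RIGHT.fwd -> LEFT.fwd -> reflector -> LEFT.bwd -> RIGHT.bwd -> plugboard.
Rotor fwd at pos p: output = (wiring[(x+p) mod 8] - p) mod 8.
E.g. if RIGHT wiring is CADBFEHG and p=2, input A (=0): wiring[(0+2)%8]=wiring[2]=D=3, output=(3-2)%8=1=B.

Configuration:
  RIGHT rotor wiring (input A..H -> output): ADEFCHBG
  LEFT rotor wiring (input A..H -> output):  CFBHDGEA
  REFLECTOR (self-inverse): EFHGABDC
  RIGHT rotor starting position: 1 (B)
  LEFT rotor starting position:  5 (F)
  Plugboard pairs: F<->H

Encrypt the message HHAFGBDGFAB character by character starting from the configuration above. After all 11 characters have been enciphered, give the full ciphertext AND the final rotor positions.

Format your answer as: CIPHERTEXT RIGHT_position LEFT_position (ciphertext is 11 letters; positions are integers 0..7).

Char 1 ('H'): step: R->2, L=5; H->plug->F->R->E->L->A->refl->E->L'->F->R'->D->plug->D
Char 2 ('H'): step: R->3, L=5; H->plug->F->R->F->L->E->refl->A->L'->E->R'->C->plug->C
Char 3 ('A'): step: R->4, L=5; A->plug->A->R->G->L->C->refl->H->L'->B->R'->H->plug->F
Char 4 ('F'): step: R->5, L=5; F->plug->H->R->F->L->E->refl->A->L'->E->R'->B->plug->B
Char 5 ('G'): step: R->6, L=5; G->plug->G->R->E->L->A->refl->E->L'->F->R'->D->plug->D
Char 6 ('B'): step: R->7, L=5; B->plug->B->R->B->L->H->refl->C->L'->G->R'->E->plug->E
Char 7 ('D'): step: R->0, L->6 (L advanced); D->plug->D->R->F->L->B->refl->F->L'->G->R'->H->plug->F
Char 8 ('G'): step: R->1, L=6; G->plug->G->R->F->L->B->refl->F->L'->G->R'->E->plug->E
Char 9 ('F'): step: R->2, L=6; F->plug->H->R->B->L->C->refl->H->L'->D->R'->B->plug->B
Char 10 ('A'): step: R->3, L=6; A->plug->A->R->C->L->E->refl->A->L'->H->R'->B->plug->B
Char 11 ('B'): step: R->4, L=6; B->plug->B->R->D->L->H->refl->C->L'->B->R'->H->plug->F
Final: ciphertext=DCFBDEFEBBF, RIGHT=4, LEFT=6

Answer: DCFBDEFEBBF 4 6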